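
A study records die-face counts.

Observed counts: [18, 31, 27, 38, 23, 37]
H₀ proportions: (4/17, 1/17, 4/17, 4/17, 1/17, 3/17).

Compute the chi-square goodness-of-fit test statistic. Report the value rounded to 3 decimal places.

n = 174; E_i = n·p_i = [40.94, 10.24, 40.94, 40.94, 10.24, 30.71]
χ² = (18−40.94)²/40.94 + (31−10.24)²/10.24 + (27−40.94)²/40.94 + (38−40.94)²/40.94 + (23−10.24)²/10.24 + (37−30.71)²/30.71 = 77.1489
df = 5

test statistic = 77.149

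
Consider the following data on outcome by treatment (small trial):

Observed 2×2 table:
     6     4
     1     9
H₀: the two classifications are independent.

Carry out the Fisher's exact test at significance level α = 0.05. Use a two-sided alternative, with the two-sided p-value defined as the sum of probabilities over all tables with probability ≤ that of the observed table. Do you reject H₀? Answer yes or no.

reject H₀: no

Margins: r₁=10, r₂=10, c₁=7, c₂=13, n=20
p_obs = C(10,6)·C(10,1)/C(20,7); sum pmf over tables with pmf ≤ p_obs
p-value (two-sided) = 0.05728
At α=0.05: p ≥ α → fail to reject H₀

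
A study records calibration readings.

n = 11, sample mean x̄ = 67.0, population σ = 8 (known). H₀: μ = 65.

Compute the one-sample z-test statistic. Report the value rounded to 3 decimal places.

test statistic = 0.829

SE = σ/√n = 8/√11 = 2.4121
z = (x̄−μ₀)/SE = (67.0−65)/2.4121 = 0.8292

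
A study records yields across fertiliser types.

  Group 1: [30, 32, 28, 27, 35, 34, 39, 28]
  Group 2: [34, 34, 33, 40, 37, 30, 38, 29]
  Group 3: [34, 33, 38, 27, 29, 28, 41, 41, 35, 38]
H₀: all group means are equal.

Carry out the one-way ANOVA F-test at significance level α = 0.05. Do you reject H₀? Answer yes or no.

reject H₀: no

Group means [31.62, 34.38, 34.40], grand mean 33.538
SSB = Σnᵢ(x̄ᵢ−x̄)² = 42.312; SSW = ΣΣ(x−x̄ᵢ)² = 464.150
MSB = 42.312/2 = 21.1558; MSW = 464.150/23 = 20.1804
F = MSB/MSW = 1.0483
df = (2, 23)
p-value (upper-tail) = 0.36668
At α=0.05: p ≥ α → fail to reject H₀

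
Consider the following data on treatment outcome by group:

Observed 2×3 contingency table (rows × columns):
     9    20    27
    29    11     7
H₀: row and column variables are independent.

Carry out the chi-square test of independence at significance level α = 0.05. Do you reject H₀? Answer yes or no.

reject H₀: yes

Row totals [56, 47], col totals [38, 31, 34], n=103
χ² = (9−20.66)²/20.66 + (20−16.85)²/16.85 + (27−18.49)²/18.49 + (29−17.34)²/17.34 + (11−14.15)²/14.15 + (7−15.51)²/15.51 = 24.3031
df = 2
p-value (upper-tail) = 0.00001
At α=0.05: p < α → reject H₀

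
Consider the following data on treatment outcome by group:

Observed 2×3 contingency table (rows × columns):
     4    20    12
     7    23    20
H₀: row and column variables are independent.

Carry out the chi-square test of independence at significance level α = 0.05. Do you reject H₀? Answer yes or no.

reject H₀: no

Row totals [36, 50], col totals [11, 43, 32], n=86
χ² = (4−4.60)²/4.60 + (20−18.00)²/18.00 + (12−13.40)²/13.40 + (7−6.40)²/6.40 + (23−25.00)²/25.00 + (20−18.60)²/18.60 = 0.7688
df = 2
p-value (upper-tail) = 0.68086
At α=0.05: p ≥ α → fail to reject H₀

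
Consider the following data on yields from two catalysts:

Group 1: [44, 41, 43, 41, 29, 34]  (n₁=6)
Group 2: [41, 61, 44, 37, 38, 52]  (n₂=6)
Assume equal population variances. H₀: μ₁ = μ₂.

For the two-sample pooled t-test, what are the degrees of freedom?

df = n₁ + n₂ − 2 = 6 + 6 − 2 = 10

degrees of freedom = 10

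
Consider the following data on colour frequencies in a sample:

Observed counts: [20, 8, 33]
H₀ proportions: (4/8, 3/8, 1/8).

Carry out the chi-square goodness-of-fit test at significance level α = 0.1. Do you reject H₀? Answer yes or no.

n = 61; E_i = n·p_i = [30.50, 22.88, 7.62]
χ² = (20−30.50)²/30.50 + (8−22.88)²/22.88 + (33−7.62)²/7.62 = 97.7322
df = 2
p-value (upper-tail) = 0.00000
At α=0.1: p < α → reject H₀

reject H₀: yes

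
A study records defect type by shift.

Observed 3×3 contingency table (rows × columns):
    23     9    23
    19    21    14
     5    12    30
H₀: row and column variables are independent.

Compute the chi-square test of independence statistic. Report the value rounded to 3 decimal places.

test statistic = 22.493

Row totals [55, 54, 47], col totals [47, 42, 67], n=156
χ² = (23−16.57)²/16.57 + (9−14.81)²/14.81 + (23−23.62)²/23.62 + (19−16.27)²/16.27 + (21−14.54)²/14.54 + (14−23.19)²/23.19 + (5−14.16)²/14.16 + (12−12.65)²/12.65 + (30−20.19)²/20.19 = 22.4934
df = 4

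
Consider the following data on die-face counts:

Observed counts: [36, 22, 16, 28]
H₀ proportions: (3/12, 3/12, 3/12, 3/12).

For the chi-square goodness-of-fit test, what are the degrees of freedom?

degrees of freedom = 3

df = k − 1 = 4 − 1 = 3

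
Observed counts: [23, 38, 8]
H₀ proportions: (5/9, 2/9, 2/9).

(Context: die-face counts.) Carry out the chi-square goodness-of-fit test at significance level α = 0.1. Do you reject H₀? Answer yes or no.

n = 69; E_i = n·p_i = [38.33, 15.33, 15.33]
χ² = (23−38.33)²/38.33 + (38−15.33)²/15.33 + (8−15.33)²/15.33 = 43.1478
df = 2
p-value (upper-tail) = 0.00000
At α=0.1: p < α → reject H₀

reject H₀: yes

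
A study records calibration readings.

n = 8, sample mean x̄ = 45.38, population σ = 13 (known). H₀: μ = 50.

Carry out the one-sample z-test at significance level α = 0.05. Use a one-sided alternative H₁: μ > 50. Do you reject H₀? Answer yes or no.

reject H₀: no

SE = σ/√n = 13/√8 = 4.5962
z = (x̄−μ₀)/SE = (45.38−50)/4.5962 = -1.0052
p-value (one-sided, H₁ greater) = 0.84259
At α=0.05: p ≥ α → fail to reject H₀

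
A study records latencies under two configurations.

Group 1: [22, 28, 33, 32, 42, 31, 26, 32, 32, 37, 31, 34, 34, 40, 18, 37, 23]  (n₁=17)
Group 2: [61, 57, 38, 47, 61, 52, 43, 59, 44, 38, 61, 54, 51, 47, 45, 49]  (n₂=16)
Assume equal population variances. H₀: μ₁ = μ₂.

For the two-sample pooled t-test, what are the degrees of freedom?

degrees of freedom = 31

df = n₁ + n₂ − 2 = 17 + 16 − 2 = 31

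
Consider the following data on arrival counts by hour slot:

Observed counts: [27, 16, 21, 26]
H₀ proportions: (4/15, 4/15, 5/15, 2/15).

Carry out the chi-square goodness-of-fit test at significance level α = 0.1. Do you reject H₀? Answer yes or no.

reject H₀: yes

n = 90; E_i = n·p_i = [24.00, 24.00, 30.00, 12.00]
χ² = (27−24.00)²/24.00 + (16−24.00)²/24.00 + (21−30.00)²/30.00 + (26−12.00)²/12.00 = 22.0750
df = 3
p-value (upper-tail) = 0.00006
At α=0.1: p < α → reject H₀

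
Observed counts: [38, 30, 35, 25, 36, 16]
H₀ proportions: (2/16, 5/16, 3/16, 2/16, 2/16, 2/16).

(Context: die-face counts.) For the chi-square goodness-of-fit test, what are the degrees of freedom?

degrees of freedom = 5

df = k − 1 = 6 − 1 = 5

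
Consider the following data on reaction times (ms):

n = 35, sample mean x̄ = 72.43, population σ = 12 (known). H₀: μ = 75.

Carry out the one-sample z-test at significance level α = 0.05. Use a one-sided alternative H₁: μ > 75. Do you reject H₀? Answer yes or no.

reject H₀: no

SE = σ/√n = 12/√35 = 2.0284
z = (x̄−μ₀)/SE = (72.43−75)/2.0284 = -1.2670
p-value (one-sided, H₁ greater) = 0.89743
At α=0.05: p ≥ α → fail to reject H₀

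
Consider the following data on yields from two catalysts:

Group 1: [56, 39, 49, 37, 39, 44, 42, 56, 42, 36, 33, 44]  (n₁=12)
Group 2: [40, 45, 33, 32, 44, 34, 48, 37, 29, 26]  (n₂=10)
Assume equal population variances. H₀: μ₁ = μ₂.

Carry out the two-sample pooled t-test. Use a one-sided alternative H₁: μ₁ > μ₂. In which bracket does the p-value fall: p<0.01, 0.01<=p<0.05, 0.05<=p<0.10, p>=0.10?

x̄₁=43.083, s₁=7.354, n₁=12
x̄₂=36.800, s₂=7.285, n₂=10
s_p² = [11·7.354² + 9·7.285²]/20 = 53.6258
SE = √(s_p²·(1/12+1/10)) = 3.1355
t = (43.083−36.800)/3.1355 = 2.0039
df = 20
p-value (one-sided, H₁ greater) = 0.02941
→ bracket: 0.01<=p<0.05

p-value bracket: 0.01<=p<0.05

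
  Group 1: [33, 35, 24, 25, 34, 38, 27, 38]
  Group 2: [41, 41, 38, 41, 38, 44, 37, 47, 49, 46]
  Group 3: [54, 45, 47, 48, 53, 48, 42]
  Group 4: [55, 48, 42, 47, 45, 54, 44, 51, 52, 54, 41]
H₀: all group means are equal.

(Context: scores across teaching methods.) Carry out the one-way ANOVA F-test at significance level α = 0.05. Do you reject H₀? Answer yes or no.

reject H₀: yes

Group means [31.75, 42.20, 48.14, 48.45], grand mean 42.944
SSB = Σnᵢ(x̄ᵢ−x̄)² = 1531.204; SSW = ΣΣ(x−x̄ᵢ)² = 738.684
MSB = 1531.204/3 = 510.4015; MSW = 738.684/32 = 23.0839
F = MSB/MSW = 22.1107
df = (3, 32)
p-value (upper-tail) = 0.00000
At α=0.05: p < α → reject H₀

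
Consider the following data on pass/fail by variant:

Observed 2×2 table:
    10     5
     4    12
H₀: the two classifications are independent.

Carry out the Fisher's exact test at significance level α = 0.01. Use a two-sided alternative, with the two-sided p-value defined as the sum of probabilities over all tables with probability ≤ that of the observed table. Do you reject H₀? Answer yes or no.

Margins: r₁=15, r₂=16, c₁=14, c₂=17, n=31
p_obs = C(15,10)·C(16,4)/C(31,14); sum pmf over tables with pmf ≤ p_obs
p-value (two-sided) = 0.03195
At α=0.01: p ≥ α → fail to reject H₀

reject H₀: no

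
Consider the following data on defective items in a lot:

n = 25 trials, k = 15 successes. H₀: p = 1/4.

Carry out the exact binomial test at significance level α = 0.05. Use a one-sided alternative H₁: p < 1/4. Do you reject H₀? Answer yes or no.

reject H₀: no

Exact binomial: n=25, k=15, p₀=1/4=0.2500
P(X≤15) from Σ C(n,i)·p₀^i·(1−p₀)^(n−i)
p-value (one-sided, H₁ less) = 0.99996
At α=0.05: p ≥ α → fail to reject H₀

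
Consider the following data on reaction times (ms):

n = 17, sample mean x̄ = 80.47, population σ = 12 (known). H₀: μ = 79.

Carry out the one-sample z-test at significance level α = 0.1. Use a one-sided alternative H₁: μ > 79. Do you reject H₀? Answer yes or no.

reject H₀: no

SE = σ/√n = 12/√17 = 2.9104
z = (x̄−μ₀)/SE = (80.47−79)/2.9104 = 0.5051
p-value (one-sided, H₁ greater) = 0.30675
At α=0.1: p ≥ α → fail to reject H₀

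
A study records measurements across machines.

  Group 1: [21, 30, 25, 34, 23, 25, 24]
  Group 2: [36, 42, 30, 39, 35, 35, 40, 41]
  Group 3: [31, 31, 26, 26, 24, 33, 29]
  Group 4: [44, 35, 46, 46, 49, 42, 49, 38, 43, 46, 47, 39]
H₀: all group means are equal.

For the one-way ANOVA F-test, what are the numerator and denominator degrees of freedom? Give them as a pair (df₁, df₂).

degrees of freedom = [3, 30]

k = 4 groups, N = 34 total
df = (k−1, N−k) = (4−1, 34−4) = (3, 30)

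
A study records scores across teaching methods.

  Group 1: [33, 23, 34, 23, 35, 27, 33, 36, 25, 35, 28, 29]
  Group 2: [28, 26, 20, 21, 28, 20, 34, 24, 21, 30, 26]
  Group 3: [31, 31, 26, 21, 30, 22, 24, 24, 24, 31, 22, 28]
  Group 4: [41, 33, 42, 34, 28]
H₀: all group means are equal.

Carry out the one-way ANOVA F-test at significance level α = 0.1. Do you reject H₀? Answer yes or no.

Group means [30.08, 25.27, 26.17, 35.60], grand mean 28.275
SSB = Σnᵢ(x̄ᵢ−x̄)² = 460.010; SSW = ΣΣ(x−x̄ᵢ)² = 765.965
MSB = 460.010/3 = 153.3366; MSW = 765.965/36 = 21.2768
F = MSB/MSW = 7.2067
df = (3, 36)
p-value (upper-tail) = 0.00066
At α=0.1: p < α → reject H₀

reject H₀: yes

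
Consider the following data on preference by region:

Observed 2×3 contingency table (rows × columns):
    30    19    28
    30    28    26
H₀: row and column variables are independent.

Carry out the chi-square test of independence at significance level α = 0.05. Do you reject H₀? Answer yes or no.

Row totals [77, 84], col totals [60, 47, 54], n=161
χ² = (30−28.70)²/28.70 + (19−22.48)²/22.48 + (28−25.83)²/25.83 + (30−31.30)²/31.30 + (28−24.52)²/24.52 + (26−28.17)²/28.17 = 1.4960
df = 2
p-value (upper-tail) = 0.47332
At α=0.05: p ≥ α → fail to reject H₀

reject H₀: no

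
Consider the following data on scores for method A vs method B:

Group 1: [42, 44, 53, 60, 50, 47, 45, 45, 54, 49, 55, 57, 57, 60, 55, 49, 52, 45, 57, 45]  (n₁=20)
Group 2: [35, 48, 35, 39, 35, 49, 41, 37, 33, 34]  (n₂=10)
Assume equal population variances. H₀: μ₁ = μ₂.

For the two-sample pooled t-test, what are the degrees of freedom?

degrees of freedom = 28

df = n₁ + n₂ − 2 = 20 + 10 − 2 = 28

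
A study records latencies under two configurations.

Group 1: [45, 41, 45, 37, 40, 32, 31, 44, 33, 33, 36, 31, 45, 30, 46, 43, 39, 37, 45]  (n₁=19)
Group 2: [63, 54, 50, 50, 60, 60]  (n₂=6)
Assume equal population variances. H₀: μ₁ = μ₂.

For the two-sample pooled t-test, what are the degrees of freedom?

degrees of freedom = 23

df = n₁ + n₂ − 2 = 19 + 6 − 2 = 23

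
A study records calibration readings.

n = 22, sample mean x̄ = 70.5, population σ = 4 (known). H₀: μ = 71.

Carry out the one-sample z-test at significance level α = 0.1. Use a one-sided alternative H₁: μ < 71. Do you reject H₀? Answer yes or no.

SE = σ/√n = 4/√22 = 0.8528
z = (x̄−μ₀)/SE = (70.5−71)/0.8528 = -0.5863
p-value (one-sided, H₁ less) = 0.27884
At α=0.1: p ≥ α → fail to reject H₀

reject H₀: no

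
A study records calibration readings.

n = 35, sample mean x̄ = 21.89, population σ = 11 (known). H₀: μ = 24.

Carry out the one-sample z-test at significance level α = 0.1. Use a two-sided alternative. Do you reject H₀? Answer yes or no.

SE = σ/√n = 11/√35 = 1.8593
z = (x̄−μ₀)/SE = (21.89−24)/1.8593 = -1.1348
p-value (two-sided) = 0.25645
At α=0.1: p ≥ α → fail to reject H₀

reject H₀: no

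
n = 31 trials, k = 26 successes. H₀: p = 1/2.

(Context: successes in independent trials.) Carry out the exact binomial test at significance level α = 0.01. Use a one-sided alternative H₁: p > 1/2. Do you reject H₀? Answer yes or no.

reject H₀: yes

Exact binomial: n=31, k=26, p₀=1/2=0.5000
P(X≥26) from Σ C(n,i)·p₀^i·(1−p₀)^(n−i)
p-value (one-sided, H₁ greater) = 0.00010
At α=0.01: p < α → reject H₀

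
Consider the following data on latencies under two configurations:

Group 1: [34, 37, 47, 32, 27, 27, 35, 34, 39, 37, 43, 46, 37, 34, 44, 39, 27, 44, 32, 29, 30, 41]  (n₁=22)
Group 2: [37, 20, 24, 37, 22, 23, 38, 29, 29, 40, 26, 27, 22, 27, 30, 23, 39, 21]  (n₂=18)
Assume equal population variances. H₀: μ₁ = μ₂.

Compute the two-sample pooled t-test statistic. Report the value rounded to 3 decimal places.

x̄₁=36.136, s₁=6.236, n₁=22
x̄₂=28.556, s₂=6.793, n₂=18
s_p² = [21·6.236² + 17·6.793²]/38 = 42.1325
SE = √(s_p²·(1/22+1/18)) = 2.0630
t = (36.136−28.556)/2.0630 = 3.6747
df = 38

test statistic = 3.675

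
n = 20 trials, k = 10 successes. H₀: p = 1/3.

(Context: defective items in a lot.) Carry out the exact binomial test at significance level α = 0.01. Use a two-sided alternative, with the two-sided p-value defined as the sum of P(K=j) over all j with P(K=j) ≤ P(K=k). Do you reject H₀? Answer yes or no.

reject H₀: no

Exact binomial: n=20, k=10, p₀=1/3=0.3333
P(X=j) = C(n,j)·p₀^j·(1−p₀)^(n−j); p = Σ P(X=j) over j with P(X=j) ≤ P(X=10)
p-value (two-sided) = 0.15234
At α=0.01: p ≥ α → fail to reject H₀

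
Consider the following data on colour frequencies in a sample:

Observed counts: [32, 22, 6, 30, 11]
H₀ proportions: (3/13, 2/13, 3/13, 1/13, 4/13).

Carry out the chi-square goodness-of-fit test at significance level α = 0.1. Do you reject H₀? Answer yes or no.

n = 101; E_i = n·p_i = [23.31, 15.54, 23.31, 7.77, 31.08]
χ² = (32−23.31)²/23.31 + (22−15.54)²/15.54 + (6−23.31)²/23.31 + (30−7.77)²/7.77 + (11−31.08)²/31.08 = 95.3622
df = 4
p-value (upper-tail) = 0.00000
At α=0.1: p < α → reject H₀

reject H₀: yes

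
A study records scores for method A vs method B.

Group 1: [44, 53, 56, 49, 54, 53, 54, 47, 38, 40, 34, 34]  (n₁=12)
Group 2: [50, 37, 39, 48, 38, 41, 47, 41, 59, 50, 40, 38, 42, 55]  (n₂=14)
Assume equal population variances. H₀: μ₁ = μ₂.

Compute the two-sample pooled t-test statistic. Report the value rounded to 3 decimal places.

test statistic = 0.573

x̄₁=46.333, s₁=8.128, n₁=12
x̄₂=44.643, s₂=6.913, n₂=14
s_p² = [11·8.128² + 13·6.913²]/24 = 56.1617
SE = √(s_p²·(1/12+1/14)) = 2.9482
t = (46.333−44.643)/2.9482 = 0.5734
df = 24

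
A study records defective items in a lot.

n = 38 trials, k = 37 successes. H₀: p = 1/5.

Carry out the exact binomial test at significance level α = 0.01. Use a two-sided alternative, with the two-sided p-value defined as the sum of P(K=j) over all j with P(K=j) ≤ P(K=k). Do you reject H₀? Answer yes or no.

reject H₀: yes

Exact binomial: n=38, k=37, p₀=1/5=0.2000
P(X=j) = C(n,j)·p₀^j·(1−p₀)^(n−j); p = Σ P(X=j) over j with P(X=j) ≤ P(X=37)
p-value (two-sided) = 0.00000
At α=0.01: p < α → reject H₀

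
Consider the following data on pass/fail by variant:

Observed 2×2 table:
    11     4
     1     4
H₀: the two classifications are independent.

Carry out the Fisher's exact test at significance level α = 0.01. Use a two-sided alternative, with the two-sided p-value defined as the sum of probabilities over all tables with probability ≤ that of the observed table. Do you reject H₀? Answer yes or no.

reject H₀: no

Margins: r₁=15, r₂=5, c₁=12, c₂=8, n=20
p_obs = C(15,11)·C(5,1)/C(20,12); sum pmf over tables with pmf ≤ p_obs
p-value (two-sided) = 0.10888
At α=0.01: p ≥ α → fail to reject H₀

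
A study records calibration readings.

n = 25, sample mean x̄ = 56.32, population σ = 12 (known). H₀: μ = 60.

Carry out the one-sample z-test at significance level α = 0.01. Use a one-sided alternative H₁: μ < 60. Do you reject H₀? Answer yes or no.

SE = σ/√n = 12/√25 = 2.4000
z = (x̄−μ₀)/SE = (56.32−60)/2.4000 = -1.5333
p-value (one-sided, H₁ less) = 0.06260
At α=0.01: p ≥ α → fail to reject H₀

reject H₀: no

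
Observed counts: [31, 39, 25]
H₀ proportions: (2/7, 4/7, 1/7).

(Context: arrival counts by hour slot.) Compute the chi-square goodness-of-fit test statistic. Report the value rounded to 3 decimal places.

test statistic = 14.476

n = 95; E_i = n·p_i = [27.14, 54.29, 13.57]
χ² = (31−27.14)²/27.14 + (39−54.29)²/54.29 + (25−13.57)²/13.57 = 14.4763
df = 2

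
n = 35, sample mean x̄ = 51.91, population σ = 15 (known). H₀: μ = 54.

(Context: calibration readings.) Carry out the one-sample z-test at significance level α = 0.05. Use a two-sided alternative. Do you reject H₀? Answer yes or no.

reject H₀: no

SE = σ/√n = 15/√35 = 2.5355
z = (x̄−μ₀)/SE = (51.91−54)/2.5355 = -0.8243
p-value (two-sided) = 0.40977
At α=0.05: p ≥ α → fail to reject H₀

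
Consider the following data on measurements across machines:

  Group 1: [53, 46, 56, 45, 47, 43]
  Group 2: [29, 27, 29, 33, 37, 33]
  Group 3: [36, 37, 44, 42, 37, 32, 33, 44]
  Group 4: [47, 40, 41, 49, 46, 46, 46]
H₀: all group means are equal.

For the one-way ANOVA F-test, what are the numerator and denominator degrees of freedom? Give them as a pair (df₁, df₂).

k = 4 groups, N = 27 total
df = (k−1, N−k) = (4−1, 27−4) = (3, 23)

degrees of freedom = [3, 23]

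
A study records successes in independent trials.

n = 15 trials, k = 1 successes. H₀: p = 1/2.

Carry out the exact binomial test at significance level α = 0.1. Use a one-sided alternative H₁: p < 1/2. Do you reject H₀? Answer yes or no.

Exact binomial: n=15, k=1, p₀=1/2=0.5000
P(X≤1) from Σ C(n,i)·p₀^i·(1−p₀)^(n−i)
p-value (one-sided, H₁ less) = 0.00049
At α=0.1: p < α → reject H₀

reject H₀: yes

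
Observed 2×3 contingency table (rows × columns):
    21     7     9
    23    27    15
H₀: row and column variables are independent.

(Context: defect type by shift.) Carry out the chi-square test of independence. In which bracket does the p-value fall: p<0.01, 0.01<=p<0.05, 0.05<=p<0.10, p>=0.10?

p-value bracket: 0.01<=p<0.05

Row totals [37, 65], col totals [44, 34, 24], n=102
χ² = (21−15.96)²/15.96 + (7−12.33)²/12.33 + (9−8.71)²/8.71 + (23−28.04)²/28.04 + (27−21.67)²/21.67 + (15−15.29)²/15.29 = 6.1314
df = 2
p-value (upper-tail) = 0.04662
→ bracket: 0.01<=p<0.05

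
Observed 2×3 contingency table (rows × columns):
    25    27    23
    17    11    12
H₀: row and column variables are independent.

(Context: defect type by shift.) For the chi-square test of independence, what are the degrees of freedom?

degrees of freedom = 2

df = (r−1)(c−1) = (2−1)·(3−1) = 2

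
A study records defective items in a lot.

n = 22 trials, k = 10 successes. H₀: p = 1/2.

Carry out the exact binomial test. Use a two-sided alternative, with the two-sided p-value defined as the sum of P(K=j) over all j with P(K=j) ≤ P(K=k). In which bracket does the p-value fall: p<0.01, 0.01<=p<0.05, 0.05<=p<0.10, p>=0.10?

Exact binomial: n=22, k=10, p₀=1/2=0.5000
P(X=j) = C(n,j)·p₀^j·(1−p₀)^(n−j); p = Σ P(X=j) over j with P(X=j) ≤ P(X=10)
p-value (two-sided) = 0.83181
→ bracket: p>=0.10

p-value bracket: p>=0.10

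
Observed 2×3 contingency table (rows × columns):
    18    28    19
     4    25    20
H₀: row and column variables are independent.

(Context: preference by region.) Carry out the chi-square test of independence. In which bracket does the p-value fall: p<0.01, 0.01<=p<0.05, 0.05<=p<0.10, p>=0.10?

p-value bracket: 0.01<=p<0.05

Row totals [65, 49], col totals [22, 53, 39], n=114
χ² = (18−12.54)²/12.54 + (28−30.22)²/30.22 + (19−22.24)²/22.24 + (4−9.46)²/9.46 + (25−22.78)²/22.78 + (20−16.76)²/16.76 = 6.9968
df = 2
p-value (upper-tail) = 0.03025
→ bracket: 0.01<=p<0.05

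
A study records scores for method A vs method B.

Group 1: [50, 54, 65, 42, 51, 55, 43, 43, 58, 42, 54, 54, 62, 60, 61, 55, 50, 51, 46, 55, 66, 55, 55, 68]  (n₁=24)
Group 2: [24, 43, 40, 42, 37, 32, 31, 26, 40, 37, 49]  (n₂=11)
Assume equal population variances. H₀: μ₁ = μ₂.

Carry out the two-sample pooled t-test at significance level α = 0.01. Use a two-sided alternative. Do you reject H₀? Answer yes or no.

x̄₁=53.958, s₁=7.445, n₁=24
x̄₂=36.455, s₂=7.555, n₂=11
s_p² = [23·7.445² + 10·7.555²]/33 = 55.9299
SE = √(s_p²·(1/24+1/11)) = 2.7230
t = (53.958−36.455)/2.7230 = 6.4280
df = 33
p-value (two-sided) = 0.00000
At α=0.01: p < α → reject H₀

reject H₀: yes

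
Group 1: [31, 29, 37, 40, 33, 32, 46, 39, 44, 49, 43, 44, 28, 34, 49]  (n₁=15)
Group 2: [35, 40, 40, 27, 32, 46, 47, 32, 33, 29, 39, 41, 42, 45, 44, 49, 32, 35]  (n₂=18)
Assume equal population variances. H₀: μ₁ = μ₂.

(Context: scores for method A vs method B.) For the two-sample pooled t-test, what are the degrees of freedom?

df = n₁ + n₂ − 2 = 15 + 18 − 2 = 31

degrees of freedom = 31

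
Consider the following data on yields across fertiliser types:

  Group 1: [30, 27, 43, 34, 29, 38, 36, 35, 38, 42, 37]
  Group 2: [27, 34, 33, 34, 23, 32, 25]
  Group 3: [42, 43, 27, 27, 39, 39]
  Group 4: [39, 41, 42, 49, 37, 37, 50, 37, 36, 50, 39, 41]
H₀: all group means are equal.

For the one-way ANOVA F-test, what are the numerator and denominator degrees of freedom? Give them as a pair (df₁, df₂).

degrees of freedom = [3, 32]

k = 4 groups, N = 36 total
df = (k−1, N−k) = (4−1, 36−4) = (3, 32)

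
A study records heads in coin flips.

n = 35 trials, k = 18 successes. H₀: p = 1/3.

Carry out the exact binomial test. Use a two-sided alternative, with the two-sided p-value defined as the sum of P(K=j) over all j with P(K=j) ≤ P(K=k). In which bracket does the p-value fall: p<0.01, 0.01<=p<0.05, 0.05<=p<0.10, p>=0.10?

p-value bracket: 0.01<=p<0.05

Exact binomial: n=35, k=18, p₀=1/3=0.3333
P(X=j) = C(n,j)·p₀^j·(1−p₀)^(n−j); p = Σ P(X=j) over j with P(X=j) ≤ P(X=18)
p-value (two-sided) = 0.03032
→ bracket: 0.01<=p<0.05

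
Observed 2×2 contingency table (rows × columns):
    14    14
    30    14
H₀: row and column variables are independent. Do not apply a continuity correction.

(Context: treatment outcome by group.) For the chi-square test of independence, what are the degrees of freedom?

df = (r−1)(c−1) = (2−1)·(2−1) = 1

degrees of freedom = 1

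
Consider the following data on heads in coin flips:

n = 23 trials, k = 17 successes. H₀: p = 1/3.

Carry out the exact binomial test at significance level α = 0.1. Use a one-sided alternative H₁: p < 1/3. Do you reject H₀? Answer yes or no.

Exact binomial: n=23, k=17, p₀=1/3=0.3333
P(X≤17) from Σ C(n,i)·p₀^i·(1−p₀)^(n−i)
p-value (one-sided, H₁ less) = 0.99999
At α=0.1: p ≥ α → fail to reject H₀

reject H₀: no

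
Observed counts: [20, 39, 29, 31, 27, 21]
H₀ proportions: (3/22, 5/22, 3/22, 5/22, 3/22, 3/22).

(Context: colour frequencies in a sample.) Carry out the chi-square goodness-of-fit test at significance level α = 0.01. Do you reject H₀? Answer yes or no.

n = 167; E_i = n·p_i = [22.77, 37.95, 22.77, 37.95, 22.77, 22.77]
χ² = (20−22.77)²/22.77 + (39−37.95)²/37.95 + (29−22.77)²/22.77 + (31−37.95)²/37.95 + (27−22.77)²/22.77 + (21−22.77)²/22.77 = 4.2663
df = 5
p-value (upper-tail) = 0.51175
At α=0.01: p ≥ α → fail to reject H₀

reject H₀: no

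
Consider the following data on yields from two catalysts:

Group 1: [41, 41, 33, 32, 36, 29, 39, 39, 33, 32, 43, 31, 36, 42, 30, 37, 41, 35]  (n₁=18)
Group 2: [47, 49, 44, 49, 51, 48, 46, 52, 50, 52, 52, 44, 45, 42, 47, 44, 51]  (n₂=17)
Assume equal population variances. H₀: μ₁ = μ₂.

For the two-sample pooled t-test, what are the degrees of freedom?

df = n₁ + n₂ − 2 = 18 + 17 − 2 = 33

degrees of freedom = 33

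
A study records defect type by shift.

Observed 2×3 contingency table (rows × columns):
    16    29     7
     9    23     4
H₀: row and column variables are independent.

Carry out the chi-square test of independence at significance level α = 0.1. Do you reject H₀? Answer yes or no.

Row totals [52, 36], col totals [25, 52, 11], n=88
χ² = (16−14.77)²/14.77 + (29−30.73)²/30.73 + (7−6.50)²/6.50 + (9−10.23)²/10.23 + (23−21.27)²/21.27 + (4−4.50)²/4.50 = 0.5806
df = 2
p-value (upper-tail) = 0.74804
At α=0.1: p ≥ α → fail to reject H₀

reject H₀: no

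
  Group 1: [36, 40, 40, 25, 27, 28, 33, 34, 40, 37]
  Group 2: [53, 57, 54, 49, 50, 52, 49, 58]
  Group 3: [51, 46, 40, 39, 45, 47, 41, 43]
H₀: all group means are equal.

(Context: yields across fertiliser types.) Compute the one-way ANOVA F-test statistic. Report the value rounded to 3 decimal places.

test statistic = 37.375

Group means [34.00, 52.75, 44.00], grand mean 42.846
SSB = Σnᵢ(x̄ᵢ−x̄)² = 1577.885; SSW = ΣΣ(x−x̄ᵢ)² = 485.500
MSB = 1577.885/2 = 788.9423; MSW = 485.500/23 = 21.1087
F = MSB/MSW = 37.3752
df = (2, 23)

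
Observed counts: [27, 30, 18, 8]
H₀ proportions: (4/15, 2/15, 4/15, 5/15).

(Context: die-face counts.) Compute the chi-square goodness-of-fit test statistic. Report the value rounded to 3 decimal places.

test statistic = 48.214

n = 83; E_i = n·p_i = [22.13, 11.07, 22.13, 27.67]
χ² = (27−22.13)²/22.13 + (30−11.07)²/11.07 + (18−22.13)²/22.13 + (8−27.67)²/27.67 = 48.2139
df = 3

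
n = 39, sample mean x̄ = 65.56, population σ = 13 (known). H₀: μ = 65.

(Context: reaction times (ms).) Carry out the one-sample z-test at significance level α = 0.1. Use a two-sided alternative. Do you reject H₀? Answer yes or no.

SE = σ/√n = 13/√39 = 2.0817
z = (x̄−μ₀)/SE = (65.56−65)/2.0817 = 0.2690
p-value (two-sided) = 0.78792
At α=0.1: p ≥ α → fail to reject H₀

reject H₀: no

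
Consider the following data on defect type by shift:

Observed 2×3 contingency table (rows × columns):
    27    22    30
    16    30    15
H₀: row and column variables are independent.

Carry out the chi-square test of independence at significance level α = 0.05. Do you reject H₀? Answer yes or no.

reject H₀: yes

Row totals [79, 61], col totals [43, 52, 45], n=140
χ² = (27−24.26)²/24.26 + (22−29.34)²/29.34 + (30−25.39)²/25.39 + (16−18.74)²/18.74 + (30−22.66)²/22.66 + (15−19.61)²/19.61 = 6.8436
df = 2
p-value (upper-tail) = 0.03265
At α=0.05: p < α → reject H₀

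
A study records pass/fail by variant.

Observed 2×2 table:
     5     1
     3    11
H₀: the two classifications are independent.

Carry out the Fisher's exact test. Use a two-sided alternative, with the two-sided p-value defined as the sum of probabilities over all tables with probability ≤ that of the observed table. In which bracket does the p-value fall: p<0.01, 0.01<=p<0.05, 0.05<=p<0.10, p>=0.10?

Margins: r₁=6, r₂=14, c₁=8, c₂=12, n=20
p_obs = C(6,5)·C(14,3)/C(20,8); sum pmf over tables with pmf ≤ p_obs
p-value (two-sided) = 0.01806
→ bracket: 0.01<=p<0.05

p-value bracket: 0.01<=p<0.05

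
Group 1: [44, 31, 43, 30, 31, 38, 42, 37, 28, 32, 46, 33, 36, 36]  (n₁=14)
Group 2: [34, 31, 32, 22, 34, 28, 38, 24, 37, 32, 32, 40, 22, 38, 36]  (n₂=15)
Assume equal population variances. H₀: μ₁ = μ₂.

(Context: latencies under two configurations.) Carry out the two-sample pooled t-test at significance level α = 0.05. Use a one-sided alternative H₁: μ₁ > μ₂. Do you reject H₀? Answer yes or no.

reject H₀: yes

x̄₁=36.214, s₁=5.740, n₁=14
x̄₂=32.000, s₂=5.769, n₂=15
s_p² = [13·5.740² + 14·5.769²]/27 = 33.1243
SE = √(s_p²·(1/14+1/15)) = 2.1388
t = (36.214−32.000)/2.1388 = 1.9704
df = 27
p-value (one-sided, H₁ greater) = 0.02956
At α=0.05: p < α → reject H₀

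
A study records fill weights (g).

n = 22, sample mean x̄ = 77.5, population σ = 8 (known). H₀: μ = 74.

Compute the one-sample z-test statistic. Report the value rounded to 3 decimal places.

SE = σ/√n = 8/√22 = 1.7056
z = (x̄−μ₀)/SE = (77.5−74)/1.7056 = 2.0521

test statistic = 2.052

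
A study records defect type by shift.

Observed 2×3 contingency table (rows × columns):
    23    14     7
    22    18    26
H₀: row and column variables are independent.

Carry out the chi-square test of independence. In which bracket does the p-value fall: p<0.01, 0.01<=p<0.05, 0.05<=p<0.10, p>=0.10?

p-value bracket: 0.01<=p<0.05

Row totals [44, 66], col totals [45, 32, 33], n=110
χ² = (23−18.00)²/18.00 + (14−12.80)²/12.80 + (7−13.20)²/13.20 + (22−27.00)²/27.00 + (18−19.20)²/19.20 + (26−19.80)²/19.80 = 7.3559
df = 2
p-value (upper-tail) = 0.02528
→ bracket: 0.01<=p<0.05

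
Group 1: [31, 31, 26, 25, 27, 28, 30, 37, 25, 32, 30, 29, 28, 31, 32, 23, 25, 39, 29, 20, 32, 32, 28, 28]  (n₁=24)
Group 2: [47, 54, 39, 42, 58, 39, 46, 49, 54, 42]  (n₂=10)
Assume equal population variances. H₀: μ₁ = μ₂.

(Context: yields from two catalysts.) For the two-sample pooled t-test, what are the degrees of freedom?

df = n₁ + n₂ − 2 = 24 + 10 − 2 = 32

degrees of freedom = 32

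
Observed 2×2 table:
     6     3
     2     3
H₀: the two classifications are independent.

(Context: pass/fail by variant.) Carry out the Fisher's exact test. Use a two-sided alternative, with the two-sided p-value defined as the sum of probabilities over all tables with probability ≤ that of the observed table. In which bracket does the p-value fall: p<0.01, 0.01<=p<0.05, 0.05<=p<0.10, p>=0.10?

Margins: r₁=9, r₂=5, c₁=8, c₂=6, n=14
p_obs = C(9,6)·C(5,2)/C(14,8); sum pmf over tables with pmf ≤ p_obs
p-value (two-sided) = 0.58042
→ bracket: p>=0.10

p-value bracket: p>=0.10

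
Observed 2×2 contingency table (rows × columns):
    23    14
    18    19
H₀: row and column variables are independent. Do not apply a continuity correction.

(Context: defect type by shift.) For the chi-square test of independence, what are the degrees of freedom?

degrees of freedom = 1

df = (r−1)(c−1) = (2−1)·(2−1) = 1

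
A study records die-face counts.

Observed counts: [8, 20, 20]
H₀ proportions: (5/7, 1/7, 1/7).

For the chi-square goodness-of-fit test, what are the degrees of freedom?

degrees of freedom = 2

df = k − 1 = 3 − 1 = 2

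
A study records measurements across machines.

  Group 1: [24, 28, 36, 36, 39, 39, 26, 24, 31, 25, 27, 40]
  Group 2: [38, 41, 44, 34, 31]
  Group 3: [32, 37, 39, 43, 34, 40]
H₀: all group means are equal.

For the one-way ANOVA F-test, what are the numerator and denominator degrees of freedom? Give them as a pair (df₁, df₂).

k = 3 groups, N = 23 total
df = (k−1, N−k) = (3−1, 23−3) = (2, 20)

degrees of freedom = [2, 20]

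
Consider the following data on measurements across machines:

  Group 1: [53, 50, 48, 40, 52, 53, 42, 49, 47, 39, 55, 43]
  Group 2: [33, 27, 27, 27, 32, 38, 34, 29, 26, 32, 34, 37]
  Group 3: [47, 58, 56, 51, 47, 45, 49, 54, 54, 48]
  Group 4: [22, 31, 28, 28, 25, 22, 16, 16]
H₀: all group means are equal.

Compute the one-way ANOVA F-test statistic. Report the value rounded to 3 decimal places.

test statistic = 69.455

Group means [47.58, 31.33, 50.90, 23.50], grand mean 39.143
SSB = Σnᵢ(x̄ᵢ−x̄)² = 4926.660; SSW = ΣΣ(x−x̄ᵢ)² = 898.483
MSB = 4926.660/3 = 1642.2198; MSW = 898.483/38 = 23.6443
F = MSB/MSW = 69.4552
df = (3, 38)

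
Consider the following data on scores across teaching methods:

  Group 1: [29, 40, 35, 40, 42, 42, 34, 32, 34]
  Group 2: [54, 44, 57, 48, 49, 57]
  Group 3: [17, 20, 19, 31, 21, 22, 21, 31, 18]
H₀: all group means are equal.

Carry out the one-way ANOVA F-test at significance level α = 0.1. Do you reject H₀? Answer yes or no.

reject H₀: yes

Group means [36.44, 51.50, 22.22], grand mean 34.875
SSB = Σnᵢ(x̄ᵢ−x̄)² = 3121.347; SSW = ΣΣ(x−x̄ᵢ)² = 535.278
MSB = 3121.347/2 = 1560.6736; MSW = 535.278/21 = 25.4894
F = MSB/MSW = 61.2283
df = (2, 21)
p-value (upper-tail) = 0.00000
At α=0.1: p < α → reject H₀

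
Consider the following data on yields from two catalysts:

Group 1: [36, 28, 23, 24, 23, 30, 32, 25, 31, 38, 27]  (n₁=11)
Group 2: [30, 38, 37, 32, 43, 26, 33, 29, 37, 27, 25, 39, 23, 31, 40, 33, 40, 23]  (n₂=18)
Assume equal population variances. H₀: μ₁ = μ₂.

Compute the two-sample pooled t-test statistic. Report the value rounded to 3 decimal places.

x̄₁=28.818, s₁=5.115, n₁=11
x̄₂=32.556, s₂=6.261, n₂=18
s_p² = [10·5.115² + 17·6.261²]/27 = 34.3734
SE = √(s_p²·(1/11+1/18)) = 2.2438
t = (28.818−32.556)/2.2438 = -1.6657
df = 27

test statistic = -1.666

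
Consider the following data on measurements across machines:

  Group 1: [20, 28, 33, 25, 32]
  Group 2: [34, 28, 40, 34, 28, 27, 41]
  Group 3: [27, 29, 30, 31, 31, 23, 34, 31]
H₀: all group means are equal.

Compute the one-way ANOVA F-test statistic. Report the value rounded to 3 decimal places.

test statistic = 2.139

Group means [27.60, 33.14, 29.50], grand mean 30.300
SSB = Σnᵢ(x̄ᵢ−x̄)² = 98.143; SSW = ΣΣ(x−x̄ᵢ)² = 390.057
MSB = 98.143/2 = 49.0714; MSW = 390.057/17 = 22.9445
F = MSB/MSW = 2.1387
df = (2, 17)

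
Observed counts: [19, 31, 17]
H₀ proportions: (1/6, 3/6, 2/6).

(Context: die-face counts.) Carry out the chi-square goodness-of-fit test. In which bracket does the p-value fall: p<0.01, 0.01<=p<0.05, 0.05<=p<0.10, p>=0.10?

n = 67; E_i = n·p_i = [11.17, 33.50, 22.33]
χ² = (19−11.17)²/11.17 + (31−33.50)²/33.50 + (17−22.33)²/22.33 = 6.9552
df = 2
p-value (upper-tail) = 0.03088
→ bracket: 0.01<=p<0.05

p-value bracket: 0.01<=p<0.05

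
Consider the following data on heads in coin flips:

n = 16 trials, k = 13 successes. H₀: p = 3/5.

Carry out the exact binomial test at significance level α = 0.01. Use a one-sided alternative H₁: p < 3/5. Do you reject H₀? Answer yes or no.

reject H₀: no

Exact binomial: n=16, k=13, p₀=3/5=0.6000
P(X≤13) from Σ C(n,i)·p₀^i·(1−p₀)^(n−i)
p-value (one-sided, H₁ less) = 0.98166
At α=0.01: p ≥ α → fail to reject H₀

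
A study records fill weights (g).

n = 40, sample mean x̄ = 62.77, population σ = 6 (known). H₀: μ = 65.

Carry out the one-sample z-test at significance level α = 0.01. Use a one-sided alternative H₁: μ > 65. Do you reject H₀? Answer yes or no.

SE = σ/√n = 6/√40 = 0.9487
z = (x̄−μ₀)/SE = (62.77−65)/0.9487 = -2.3506
p-value (one-sided, H₁ greater) = 0.99063
At α=0.01: p ≥ α → fail to reject H₀

reject H₀: no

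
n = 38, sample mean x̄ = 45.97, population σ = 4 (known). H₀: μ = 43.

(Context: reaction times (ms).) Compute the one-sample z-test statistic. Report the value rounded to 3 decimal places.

test statistic = 4.577

SE = σ/√n = 4/√38 = 0.6489
z = (x̄−μ₀)/SE = (45.97−43)/0.6489 = 4.5771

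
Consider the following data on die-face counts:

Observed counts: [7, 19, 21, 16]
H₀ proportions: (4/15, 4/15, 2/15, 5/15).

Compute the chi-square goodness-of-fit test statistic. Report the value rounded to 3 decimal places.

test statistic = 26.095

n = 63; E_i = n·p_i = [16.80, 16.80, 8.40, 21.00]
χ² = (7−16.80)²/16.80 + (19−16.80)²/16.80 + (21−8.40)²/8.40 + (16−21.00)²/21.00 = 26.0952
df = 3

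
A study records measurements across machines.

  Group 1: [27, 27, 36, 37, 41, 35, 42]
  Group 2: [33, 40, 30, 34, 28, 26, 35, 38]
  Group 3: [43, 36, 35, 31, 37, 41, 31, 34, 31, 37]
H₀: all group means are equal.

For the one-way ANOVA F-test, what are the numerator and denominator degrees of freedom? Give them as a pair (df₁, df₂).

k = 3 groups, N = 25 total
df = (k−1, N−k) = (3−1, 25−3) = (2, 22)

degrees of freedom = [2, 22]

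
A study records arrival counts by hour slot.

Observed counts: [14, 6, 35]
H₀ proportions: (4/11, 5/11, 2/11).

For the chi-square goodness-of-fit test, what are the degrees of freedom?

degrees of freedom = 2

df = k − 1 = 3 − 1 = 2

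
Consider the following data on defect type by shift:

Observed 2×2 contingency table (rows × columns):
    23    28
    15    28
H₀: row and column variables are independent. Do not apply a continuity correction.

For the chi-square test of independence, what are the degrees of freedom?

df = (r−1)(c−1) = (2−1)·(2−1) = 1

degrees of freedom = 1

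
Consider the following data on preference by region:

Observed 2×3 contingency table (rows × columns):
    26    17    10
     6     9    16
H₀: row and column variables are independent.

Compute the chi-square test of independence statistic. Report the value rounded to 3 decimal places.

test statistic = 11.364

Row totals [53, 31], col totals [32, 26, 26], n=84
χ² = (26−20.19)²/20.19 + (17−16.40)²/16.40 + (10−16.40)²/16.40 + (6−11.81)²/11.81 + (9−9.60)²/9.60 + (16−9.60)²/9.60 = 11.3637
df = 2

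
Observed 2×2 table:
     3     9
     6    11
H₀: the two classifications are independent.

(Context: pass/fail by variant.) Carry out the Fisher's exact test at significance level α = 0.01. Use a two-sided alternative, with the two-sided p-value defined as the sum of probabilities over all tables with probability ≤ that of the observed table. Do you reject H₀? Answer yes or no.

Margins: r₁=12, r₂=17, c₁=9, c₂=20, n=29
p_obs = C(12,3)·C(17,6)/C(29,9); sum pmf over tables with pmf ≤ p_obs
p-value (two-sided) = 0.69415
At α=0.01: p ≥ α → fail to reject H₀

reject H₀: no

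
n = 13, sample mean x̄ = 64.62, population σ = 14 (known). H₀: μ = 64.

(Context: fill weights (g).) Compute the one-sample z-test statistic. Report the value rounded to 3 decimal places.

test statistic = 0.160

SE = σ/√n = 14/√13 = 3.8829
z = (x̄−μ₀)/SE = (64.62−64)/3.8829 = 0.1597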